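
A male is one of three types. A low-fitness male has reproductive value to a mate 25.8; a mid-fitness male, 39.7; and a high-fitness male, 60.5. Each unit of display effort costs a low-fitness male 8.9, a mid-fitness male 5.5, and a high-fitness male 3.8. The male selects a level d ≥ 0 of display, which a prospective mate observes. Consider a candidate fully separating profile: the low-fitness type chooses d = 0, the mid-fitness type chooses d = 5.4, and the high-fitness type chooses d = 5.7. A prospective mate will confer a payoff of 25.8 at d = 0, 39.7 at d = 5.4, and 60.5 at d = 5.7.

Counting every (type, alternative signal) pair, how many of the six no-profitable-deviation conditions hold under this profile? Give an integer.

High-fitness (own payoff 60.5 − 3.8×5.7 = 38.84): to d=0 gives 25.8 → no gain ✓; to d=5.4 gives 39.7 − 3.8×5.4 = 19.18 → no gain ✓.
Mid-fitness (own payoff 39.7 − 5.5×5.4 = 10): to d=0 gives 25.8 → profitable ✗; to d=5.7 gives 60.5 − 5.5×5.7 = 29.15 → profitable ✗.
Low-fitness (own payoff 25.8): to d=5.4 gives 39.7 − 8.9×5.4 = -8.36 → no gain ✓; to d=5.7 gives 60.5 − 8.9×5.7 = 9.77 → no gain ✓.
4 of the 6 constraints hold; not an equilibrium.

4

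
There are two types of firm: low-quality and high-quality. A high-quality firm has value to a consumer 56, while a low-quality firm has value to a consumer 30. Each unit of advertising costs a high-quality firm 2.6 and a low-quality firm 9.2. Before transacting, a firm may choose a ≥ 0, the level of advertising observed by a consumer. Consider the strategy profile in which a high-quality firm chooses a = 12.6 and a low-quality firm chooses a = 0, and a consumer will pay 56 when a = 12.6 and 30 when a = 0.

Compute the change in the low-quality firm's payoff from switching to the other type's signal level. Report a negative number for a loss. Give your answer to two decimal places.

-89.92

Playing a = 0 the low-quality firm receives 30.
Deviating to a = 12.6 brings payment 56 at cost 9.2 × 12.6 = 115.92, netting -59.92.
Gain from deviating: -59.92 − 30 = -89.92.
The gain is negative, so the low-quality type's incentive-compatibility constraint is satisfied.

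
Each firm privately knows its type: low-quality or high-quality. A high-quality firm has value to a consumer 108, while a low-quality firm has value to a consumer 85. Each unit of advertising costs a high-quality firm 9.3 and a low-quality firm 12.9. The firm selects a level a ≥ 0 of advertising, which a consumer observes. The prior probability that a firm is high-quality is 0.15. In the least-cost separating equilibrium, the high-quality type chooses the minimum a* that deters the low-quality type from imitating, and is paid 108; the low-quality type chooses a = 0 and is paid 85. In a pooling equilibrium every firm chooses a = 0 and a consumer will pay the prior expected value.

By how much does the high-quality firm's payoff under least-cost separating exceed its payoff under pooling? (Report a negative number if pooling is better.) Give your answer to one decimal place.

3.0

Least-cost separating signal: a* solves 85 = 108 − 12.9·a*, so a* = (108 − 85)/12.9 ≈ 1.7829.
High-quality type's separating payoff: 108 − 9.3 × a* = 108 − 9.3 × (108 − 85)/12.9 = 108 − 213.9/12.9 ≈ 91.419.
Pooling payoff: 0.15 × 108 + 0.85 × 85 = 88.45.
Difference: 91.419 − 88.45 = 2.969, i.e. 3.0 to one decimal place.
The high-quality type prefers to separate.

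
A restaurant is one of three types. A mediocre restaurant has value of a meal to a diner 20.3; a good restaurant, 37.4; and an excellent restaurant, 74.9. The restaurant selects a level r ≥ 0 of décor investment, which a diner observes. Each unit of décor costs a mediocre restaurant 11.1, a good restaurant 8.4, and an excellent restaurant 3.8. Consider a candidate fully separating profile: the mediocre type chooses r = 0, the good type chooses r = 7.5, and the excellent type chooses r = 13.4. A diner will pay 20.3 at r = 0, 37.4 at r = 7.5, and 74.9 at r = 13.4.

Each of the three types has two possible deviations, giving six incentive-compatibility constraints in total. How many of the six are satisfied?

Excellent (own payoff 74.9 − 3.8×13.4 = 23.98): to r=0 gives 20.3 → no gain ✓; to r=7.5 gives 37.4 − 3.8×7.5 = 8.9 → no gain ✓.
Good (own payoff 37.4 − 8.4×7.5 = -25.6): to r=0 gives 20.3 → profitable ✗; to r=13.4 gives 74.9 − 8.4×13.4 = -37.66 → no gain ✓.
Mediocre (own payoff 20.3): to r=7.5 gives 37.4 − 11.1×7.5 = -45.85 → no gain ✓; to r=13.4 gives 74.9 − 11.1×13.4 = -73.84 → no gain ✓.
5 of the 6 constraints hold; not an equilibrium.

5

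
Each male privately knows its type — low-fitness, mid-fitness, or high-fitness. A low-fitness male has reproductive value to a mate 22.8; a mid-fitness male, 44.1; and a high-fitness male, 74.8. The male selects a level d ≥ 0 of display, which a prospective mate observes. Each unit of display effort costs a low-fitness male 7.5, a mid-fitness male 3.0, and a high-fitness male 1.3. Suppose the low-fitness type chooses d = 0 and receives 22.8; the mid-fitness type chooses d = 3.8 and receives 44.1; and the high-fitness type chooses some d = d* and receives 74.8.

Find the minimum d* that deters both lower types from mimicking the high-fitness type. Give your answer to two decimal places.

14.03

Low-fitness type (on-path payoff 22.8) won't mimic when 22.8 ≥ 74.8 − 7.5·d*, i.e. d* ≥ 6.93.
Mid-fitness type (on-path payoff 44.1 − 3.0×3.8 = 32.7) won't mimic when 32.7 ≥ 74.8 − 3.0·d*, i.e. d* ≥ 14.03.
Both must hold, so d* = max(6.93, 14.03) = 14.03. The mid-fitness type's constraint binds.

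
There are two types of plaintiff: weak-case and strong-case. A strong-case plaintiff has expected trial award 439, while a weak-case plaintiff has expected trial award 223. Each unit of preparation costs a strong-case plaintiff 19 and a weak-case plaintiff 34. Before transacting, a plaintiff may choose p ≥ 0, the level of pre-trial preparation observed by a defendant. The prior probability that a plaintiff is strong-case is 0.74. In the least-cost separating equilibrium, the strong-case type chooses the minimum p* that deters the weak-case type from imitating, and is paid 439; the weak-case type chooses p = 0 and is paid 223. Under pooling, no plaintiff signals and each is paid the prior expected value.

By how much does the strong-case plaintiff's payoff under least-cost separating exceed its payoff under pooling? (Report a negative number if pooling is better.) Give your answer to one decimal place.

-64.5

Least-cost separating signal: p* solves 223 = 439 − 34·p*, so p* = (439 − 223)/34 ≈ 6.3529.
Strong-case type's separating payoff: 439 − 19 × p* = 439 − 19 × (439 − 223)/34 = 439 − 4104/34 ≈ 318.294.
Pooling payoff: 0.74 × 439 + 0.26 × 223 = 382.84.
Difference: 318.294 − 382.84 = -64.546, i.e. -64.5 to one decimal place.
The strong-case type would prefer the pooling outcome.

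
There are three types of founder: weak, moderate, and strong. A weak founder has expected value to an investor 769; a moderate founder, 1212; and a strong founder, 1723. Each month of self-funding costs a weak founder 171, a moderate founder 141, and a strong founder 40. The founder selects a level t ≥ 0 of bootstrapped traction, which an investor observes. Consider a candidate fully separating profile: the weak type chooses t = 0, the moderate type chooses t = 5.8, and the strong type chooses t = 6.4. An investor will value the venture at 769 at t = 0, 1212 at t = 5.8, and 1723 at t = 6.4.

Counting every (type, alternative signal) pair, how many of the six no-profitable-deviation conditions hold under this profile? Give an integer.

Weak (own payoff 769): to t=5.8 gives 1212 − 171×5.8 = 220.2 → no gain ✓; to t=6.4 gives 1723 − 171×6.4 = 628.6 → no gain ✓.
Moderate (own payoff 1212 − 141×5.8 = 394.2): to t=0 gives 769 → profitable ✗; to t=6.4 gives 1723 − 141×6.4 = 820.6 → profitable ✗.
Strong (own payoff 1723 − 40×6.4 = 1467): to t=0 gives 769 → no gain ✓; to t=5.8 gives 1212 − 40×5.8 = 980 → no gain ✓.
4 of the 6 constraints hold; not an equilibrium.

4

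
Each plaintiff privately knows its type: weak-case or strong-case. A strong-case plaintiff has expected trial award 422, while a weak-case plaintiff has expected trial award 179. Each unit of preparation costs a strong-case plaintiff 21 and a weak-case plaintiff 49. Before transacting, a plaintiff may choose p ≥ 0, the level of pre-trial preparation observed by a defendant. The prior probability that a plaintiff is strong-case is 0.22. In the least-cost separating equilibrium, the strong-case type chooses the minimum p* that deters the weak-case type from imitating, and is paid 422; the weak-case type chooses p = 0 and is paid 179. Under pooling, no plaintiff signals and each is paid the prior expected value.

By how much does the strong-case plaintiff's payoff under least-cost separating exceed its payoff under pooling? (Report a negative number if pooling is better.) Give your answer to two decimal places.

Least-cost separating signal: p* solves 179 = 422 − 49·p*, so p* = (422 − 179)/49 ≈ 4.9592.
Strong-case type's separating payoff: 422 − 21 × p* = 422 − 21 × (422 − 179)/49 = 422 − 5103/49 ≈ 317.8571.
Pooling payoff: 0.22 × 422 + 0.78 × 179 = 232.46.
Difference: 317.8571 − 232.46 = 85.3971, i.e. 85.40 to two decimal places.
The strong-case type prefers to separate.

85.40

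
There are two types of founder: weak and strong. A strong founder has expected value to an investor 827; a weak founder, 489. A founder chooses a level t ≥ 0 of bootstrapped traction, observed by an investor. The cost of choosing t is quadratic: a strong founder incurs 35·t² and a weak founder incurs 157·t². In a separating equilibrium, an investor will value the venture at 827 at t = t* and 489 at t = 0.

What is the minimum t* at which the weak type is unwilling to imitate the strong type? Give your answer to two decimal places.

The weak type at t = 0 receives 489; imitating at t* yields 827 − 157·t*².
Indifference: 489 = 827 − 157·t*², so t*² = (827 − 489) / 157 ≈ 2.1529.
t* = √2.1529 ≈ 1.47.

1.47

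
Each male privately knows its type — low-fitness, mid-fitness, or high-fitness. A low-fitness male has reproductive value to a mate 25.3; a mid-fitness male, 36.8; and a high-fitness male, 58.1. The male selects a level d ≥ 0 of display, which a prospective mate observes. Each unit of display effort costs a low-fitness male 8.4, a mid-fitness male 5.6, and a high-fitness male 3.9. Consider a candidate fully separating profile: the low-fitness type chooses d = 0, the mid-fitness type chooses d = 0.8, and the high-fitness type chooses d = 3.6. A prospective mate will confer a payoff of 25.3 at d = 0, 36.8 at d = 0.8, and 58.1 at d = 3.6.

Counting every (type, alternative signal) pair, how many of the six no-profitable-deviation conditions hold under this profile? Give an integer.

3

Low-fitness (own payoff 25.3): to d=0.8 gives 36.8 − 8.4×0.8 = 30.08 → profitable ✗; to d=3.6 gives 58.1 − 8.4×3.6 = 27.86 → profitable ✗.
High-fitness (own payoff 58.1 − 3.9×3.6 = 44.06): to d=0 gives 25.3 → no gain ✓; to d=0.8 gives 36.8 − 3.9×0.8 = 33.68 → no gain ✓.
Mid-fitness (own payoff 36.8 − 5.6×0.8 = 32.32): to d=0 gives 25.3 → no gain ✓; to d=3.6 gives 58.1 − 5.6×3.6 = 37.94 → profitable ✗.
3 of the 6 constraints hold; not an equilibrium.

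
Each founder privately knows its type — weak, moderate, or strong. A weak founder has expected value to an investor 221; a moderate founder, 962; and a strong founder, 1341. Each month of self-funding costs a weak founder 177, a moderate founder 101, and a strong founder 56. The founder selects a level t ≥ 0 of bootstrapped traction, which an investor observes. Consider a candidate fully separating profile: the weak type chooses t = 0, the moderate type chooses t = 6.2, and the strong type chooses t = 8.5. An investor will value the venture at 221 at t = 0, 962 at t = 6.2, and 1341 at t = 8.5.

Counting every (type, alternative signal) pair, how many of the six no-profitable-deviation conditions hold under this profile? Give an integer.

5

Strong (own payoff 1341 − 56×8.5 = 865): to t=0 gives 221 → no gain ✓; to t=6.2 gives 962 − 56×6.2 = 614.8 → no gain ✓.
Moderate (own payoff 962 − 101×6.2 = 335.8): to t=0 gives 221 → no gain ✓; to t=8.5 gives 1341 − 101×8.5 = 482.5 → profitable ✗.
Weak (own payoff 221): to t=6.2 gives 962 − 177×6.2 = -135.4 → no gain ✓; to t=8.5 gives 1341 − 177×8.5 = -163.5 → no gain ✓.
5 of the 6 constraints hold; not an equilibrium.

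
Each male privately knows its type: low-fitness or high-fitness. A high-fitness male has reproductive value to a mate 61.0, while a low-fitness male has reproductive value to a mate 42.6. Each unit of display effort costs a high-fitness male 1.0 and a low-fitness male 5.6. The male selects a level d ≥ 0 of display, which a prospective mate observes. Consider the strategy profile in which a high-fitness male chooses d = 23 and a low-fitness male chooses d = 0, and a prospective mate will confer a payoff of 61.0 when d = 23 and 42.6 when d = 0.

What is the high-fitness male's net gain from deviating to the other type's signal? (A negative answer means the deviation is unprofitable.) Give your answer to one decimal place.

4.6

Playing d = 23 the high-fitness male receives 61.0 − 1.0 × 23 = 38.
Deviating to d = 0 yields 42.6 instead.
Gain from deviating: 42.6 − 38 = 4.6.
The gain is positive, so the high-fitness type's incentive-compatibility constraint is violated — this profile is not a separating equilibrium.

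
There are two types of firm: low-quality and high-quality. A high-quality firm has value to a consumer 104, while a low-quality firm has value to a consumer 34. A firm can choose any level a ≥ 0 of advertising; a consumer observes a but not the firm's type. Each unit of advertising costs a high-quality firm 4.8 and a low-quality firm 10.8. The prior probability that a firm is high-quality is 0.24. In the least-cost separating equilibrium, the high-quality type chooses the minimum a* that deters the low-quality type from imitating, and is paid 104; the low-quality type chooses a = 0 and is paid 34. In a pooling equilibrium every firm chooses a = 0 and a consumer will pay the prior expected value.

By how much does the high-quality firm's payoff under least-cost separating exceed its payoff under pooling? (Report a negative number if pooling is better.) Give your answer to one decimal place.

Least-cost separating signal: a* solves 34 = 104 − 10.8·a*, so a* = (104 − 34)/10.8 ≈ 6.4815.
High-quality type's separating payoff: 104 − 4.8 × a* = 104 − 4.8 × (104 − 34)/10.8 = 104 − 336/10.8 ≈ 72.889.
Pooling payoff: 0.24 × 104 + 0.76 × 34 = 50.8.
Difference: 72.889 − 50.8 = 22.089, i.e. 22.1 to one decimal place.
The high-quality type prefers to separate.

22.1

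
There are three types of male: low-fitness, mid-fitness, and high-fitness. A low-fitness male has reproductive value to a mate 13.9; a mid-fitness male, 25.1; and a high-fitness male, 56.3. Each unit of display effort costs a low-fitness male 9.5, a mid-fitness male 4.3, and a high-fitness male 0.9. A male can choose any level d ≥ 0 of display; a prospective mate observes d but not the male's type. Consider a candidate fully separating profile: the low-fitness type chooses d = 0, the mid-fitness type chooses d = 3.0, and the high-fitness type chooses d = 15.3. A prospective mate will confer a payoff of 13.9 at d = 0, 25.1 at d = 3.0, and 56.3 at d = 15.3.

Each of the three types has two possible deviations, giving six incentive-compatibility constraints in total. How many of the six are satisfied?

Low-fitness (own payoff 13.9): to d=3.0 gives 25.1 − 9.5×3.0 = -3.4 → no gain ✓; to d=15.3 gives 56.3 − 9.5×15.3 = -89.05 → no gain ✓.
High-fitness (own payoff 56.3 − 0.9×15.3 = 42.53): to d=0 gives 13.9 → no gain ✓; to d=3.0 gives 25.1 − 0.9×3.0 = 22.4 → no gain ✓.
Mid-fitness (own payoff 25.1 − 4.3×3.0 = 12.2): to d=0 gives 13.9 → profitable ✗; to d=15.3 gives 56.3 − 4.3×15.3 = -9.49 → no gain ✓.
5 of the 6 constraints hold; not an equilibrium.

5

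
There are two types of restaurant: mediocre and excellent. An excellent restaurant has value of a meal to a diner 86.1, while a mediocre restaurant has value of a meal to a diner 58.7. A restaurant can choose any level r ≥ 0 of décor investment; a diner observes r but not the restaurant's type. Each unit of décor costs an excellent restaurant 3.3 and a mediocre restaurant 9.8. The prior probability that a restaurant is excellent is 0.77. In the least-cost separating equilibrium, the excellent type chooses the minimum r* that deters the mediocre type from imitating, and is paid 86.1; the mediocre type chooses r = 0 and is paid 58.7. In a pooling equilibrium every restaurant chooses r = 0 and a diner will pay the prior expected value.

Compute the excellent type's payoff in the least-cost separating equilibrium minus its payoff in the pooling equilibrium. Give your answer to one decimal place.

Least-cost separating signal: r* solves 58.7 = 86.1 − 9.8·r*, so r* = (86.1 − 58.7)/9.8 ≈ 2.7959.
Excellent type's separating payoff: 86.1 − 3.3 × r* = 86.1 − 3.3 × (86.1 − 58.7)/9.8 = 86.1 − 90.42/9.8 ≈ 76.873.
Pooling payoff: 0.77 × 86.1 + 0.23 × 58.7 = 79.798.
Difference: 76.873 − 79.798 = -2.925, i.e. -2.9 to one decimal place.
The excellent type would prefer the pooling outcome.

-2.9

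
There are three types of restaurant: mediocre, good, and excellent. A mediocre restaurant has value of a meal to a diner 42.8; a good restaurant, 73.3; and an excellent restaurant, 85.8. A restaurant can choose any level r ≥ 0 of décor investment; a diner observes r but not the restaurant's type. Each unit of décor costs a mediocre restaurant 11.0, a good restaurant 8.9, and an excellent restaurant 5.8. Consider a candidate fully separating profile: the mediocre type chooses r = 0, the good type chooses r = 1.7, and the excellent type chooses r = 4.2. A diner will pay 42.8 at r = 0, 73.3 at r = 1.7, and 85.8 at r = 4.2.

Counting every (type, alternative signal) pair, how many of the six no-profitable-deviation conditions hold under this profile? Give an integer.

4

Mediocre (own payoff 42.8): to r=1.7 gives 73.3 − 11.0×1.7 = 54.6 → profitable ✗; to r=4.2 gives 85.8 − 11.0×4.2 = 39.6 → no gain ✓.
Excellent (own payoff 85.8 − 5.8×4.2 = 61.44): to r=0 gives 42.8 → no gain ✓; to r=1.7 gives 73.3 − 5.8×1.7 = 63.44 → profitable ✗.
Good (own payoff 73.3 − 8.9×1.7 = 58.17): to r=0 gives 42.8 → no gain ✓; to r=4.2 gives 85.8 − 8.9×4.2 = 48.42 → no gain ✓.
4 of the 6 constraints hold; not an equilibrium.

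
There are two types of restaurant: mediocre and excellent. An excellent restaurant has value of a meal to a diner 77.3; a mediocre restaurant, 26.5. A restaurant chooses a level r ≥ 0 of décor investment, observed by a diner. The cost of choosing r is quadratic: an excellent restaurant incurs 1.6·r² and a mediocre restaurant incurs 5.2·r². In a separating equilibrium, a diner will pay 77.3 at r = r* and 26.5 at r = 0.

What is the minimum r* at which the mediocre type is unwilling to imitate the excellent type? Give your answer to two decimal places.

3.13

The mediocre type at r = 0 receives 26.5; imitating at r* yields 77.3 − 5.2·r*².
Indifference: 26.5 = 77.3 − 5.2·r*², so r*² = (77.3 − 26.5) / 5.2 ≈ 9.7692.
r* = √9.7692 ≈ 3.13.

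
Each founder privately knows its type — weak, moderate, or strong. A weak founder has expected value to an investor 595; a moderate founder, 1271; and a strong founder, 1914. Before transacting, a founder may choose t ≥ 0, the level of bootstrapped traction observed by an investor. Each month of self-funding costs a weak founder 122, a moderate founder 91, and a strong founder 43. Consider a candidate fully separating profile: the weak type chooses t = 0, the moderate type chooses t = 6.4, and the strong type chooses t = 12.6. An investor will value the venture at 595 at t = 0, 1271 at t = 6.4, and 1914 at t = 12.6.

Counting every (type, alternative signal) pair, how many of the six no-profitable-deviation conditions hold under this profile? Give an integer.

Strong (own payoff 1914 − 43×12.6 = 1372.2): to t=0 gives 595 → no gain ✓; to t=6.4 gives 1271 − 43×6.4 = 995.8 → no gain ✓.
Weak (own payoff 595): to t=6.4 gives 1271 − 122×6.4 = 490.2 → no gain ✓; to t=12.6 gives 1914 − 122×12.6 = 376.8 → no gain ✓.
Moderate (own payoff 1271 − 91×6.4 = 688.6): to t=0 gives 595 → no gain ✓; to t=12.6 gives 1914 − 91×12.6 = 767.4 → profitable ✗.
5 of the 6 constraints hold; not an equilibrium.

5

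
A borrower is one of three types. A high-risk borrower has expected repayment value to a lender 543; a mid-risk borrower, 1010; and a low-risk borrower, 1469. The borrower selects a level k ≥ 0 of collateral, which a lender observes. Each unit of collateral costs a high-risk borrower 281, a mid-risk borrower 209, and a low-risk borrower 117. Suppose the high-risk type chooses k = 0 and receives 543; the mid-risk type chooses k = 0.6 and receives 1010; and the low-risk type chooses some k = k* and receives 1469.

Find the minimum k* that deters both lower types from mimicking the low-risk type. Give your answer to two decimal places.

High-risk type (on-path payoff 543) won't mimic when 543 ≥ 1469 − 281·k*, i.e. k* ≥ 3.30.
Mid-risk type (on-path payoff 1010 − 209×0.6 = 884.6) won't mimic when 884.6 ≥ 1469 − 209·k*, i.e. k* ≥ 2.80.
Both must hold, so k* = max(3.30, 2.80) = 3.30. The high-risk type's constraint binds.

3.30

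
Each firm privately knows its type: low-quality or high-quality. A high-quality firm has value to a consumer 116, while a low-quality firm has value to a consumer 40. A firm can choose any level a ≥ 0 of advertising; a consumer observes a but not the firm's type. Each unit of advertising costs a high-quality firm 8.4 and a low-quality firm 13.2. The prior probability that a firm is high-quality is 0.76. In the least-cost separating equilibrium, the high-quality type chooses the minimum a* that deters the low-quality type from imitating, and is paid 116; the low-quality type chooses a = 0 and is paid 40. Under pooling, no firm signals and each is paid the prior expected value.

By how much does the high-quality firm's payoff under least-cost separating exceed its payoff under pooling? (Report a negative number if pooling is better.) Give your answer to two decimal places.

-30.12

Least-cost separating signal: a* solves 40 = 116 − 13.2·a*, so a* = (116 − 40)/13.2 ≈ 5.7576.
High-quality type's separating payoff: 116 − 8.4 × a* = 116 − 8.4 × (116 − 40)/13.2 = 116 − 638.4/13.2 ≈ 67.6364.
Pooling payoff: 0.76 × 116 + 0.24 × 40 = 97.76.
Difference: 67.6364 − 97.76 = -30.1236, i.e. -30.12 to two decimal places.
The high-quality type would prefer the pooling outcome.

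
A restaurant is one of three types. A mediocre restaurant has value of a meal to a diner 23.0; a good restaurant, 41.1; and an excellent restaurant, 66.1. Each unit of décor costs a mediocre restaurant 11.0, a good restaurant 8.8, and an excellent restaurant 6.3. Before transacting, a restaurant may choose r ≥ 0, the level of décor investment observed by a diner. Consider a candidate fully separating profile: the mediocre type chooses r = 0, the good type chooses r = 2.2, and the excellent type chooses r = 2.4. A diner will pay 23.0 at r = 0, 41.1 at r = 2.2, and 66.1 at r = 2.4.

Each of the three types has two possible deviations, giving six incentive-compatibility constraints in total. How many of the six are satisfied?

Excellent (own payoff 66.1 − 6.3×2.4 = 50.98): to r=0 gives 23.0 → no gain ✓; to r=2.2 gives 41.1 − 6.3×2.2 = 27.24 → no gain ✓.
Good (own payoff 41.1 − 8.8×2.2 = 21.74): to r=0 gives 23.0 → profitable ✗; to r=2.4 gives 66.1 − 8.8×2.4 = 44.98 → profitable ✗.
Mediocre (own payoff 23.0): to r=2.2 gives 41.1 − 11.0×2.2 = 16.9 → no gain ✓; to r=2.4 gives 66.1 − 11.0×2.4 = 39.7 → profitable ✗.
3 of the 6 constraints hold; not an equilibrium.

3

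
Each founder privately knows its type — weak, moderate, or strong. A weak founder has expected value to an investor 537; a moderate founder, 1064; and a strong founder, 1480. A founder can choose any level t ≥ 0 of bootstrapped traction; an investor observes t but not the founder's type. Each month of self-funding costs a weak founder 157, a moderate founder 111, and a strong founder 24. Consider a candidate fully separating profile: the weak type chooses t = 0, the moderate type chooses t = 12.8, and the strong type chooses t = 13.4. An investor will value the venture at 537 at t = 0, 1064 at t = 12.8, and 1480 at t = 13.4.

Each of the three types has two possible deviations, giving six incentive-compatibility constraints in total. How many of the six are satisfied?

4

Moderate (own payoff 1064 − 111×12.8 = -356.8): to t=0 gives 537 → profitable ✗; to t=13.4 gives 1480 − 111×13.4 = -7.4 → profitable ✗.
Weak (own payoff 537): to t=12.8 gives 1064 − 157×12.8 = -945.6 → no gain ✓; to t=13.4 gives 1480 − 157×13.4 = -623.8 → no gain ✓.
Strong (own payoff 1480 − 24×13.4 = 1158.4): to t=0 gives 537 → no gain ✓; to t=12.8 gives 1064 − 24×12.8 = 756.8 → no gain ✓.
4 of the 6 constraints hold; not an equilibrium.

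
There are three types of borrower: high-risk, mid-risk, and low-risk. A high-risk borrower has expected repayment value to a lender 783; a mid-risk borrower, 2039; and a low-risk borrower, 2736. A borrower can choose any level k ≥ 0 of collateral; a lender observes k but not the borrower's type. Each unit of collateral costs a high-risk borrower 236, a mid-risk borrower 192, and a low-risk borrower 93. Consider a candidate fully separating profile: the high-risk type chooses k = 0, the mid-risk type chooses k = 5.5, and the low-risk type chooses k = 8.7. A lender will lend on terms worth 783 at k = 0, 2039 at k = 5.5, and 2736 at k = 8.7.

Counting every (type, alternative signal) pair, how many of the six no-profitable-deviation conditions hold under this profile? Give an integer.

5

High-risk (own payoff 783): to k=5.5 gives 2039 − 236×5.5 = 741 → no gain ✓; to k=8.7 gives 2736 − 236×8.7 = 682.8 → no gain ✓.
Mid-risk (own payoff 2039 − 192×5.5 = 983): to k=0 gives 783 → no gain ✓; to k=8.7 gives 2736 − 192×8.7 = 1065.6 → profitable ✗.
Low-risk (own payoff 2736 − 93×8.7 = 1926.9): to k=0 gives 783 → no gain ✓; to k=5.5 gives 2039 − 93×5.5 = 1527.5 → no gain ✓.
5 of the 6 constraints hold; not an equilibrium.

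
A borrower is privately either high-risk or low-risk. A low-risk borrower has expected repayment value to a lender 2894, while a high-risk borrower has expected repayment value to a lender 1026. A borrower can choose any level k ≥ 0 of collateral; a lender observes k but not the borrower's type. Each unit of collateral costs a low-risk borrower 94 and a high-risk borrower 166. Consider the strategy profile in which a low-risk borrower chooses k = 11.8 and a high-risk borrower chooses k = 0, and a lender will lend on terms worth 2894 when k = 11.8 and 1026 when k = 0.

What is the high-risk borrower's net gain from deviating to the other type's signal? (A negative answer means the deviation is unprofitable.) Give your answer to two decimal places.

-90.80

Playing k = 0 the high-risk borrower receives 1026.
Deviating to k = 11.8 brings payment 2894 at cost 166 × 11.8 = 1958.8, netting 935.2.
Gain from deviating: 935.2 − 1026 = -90.80.
The gain is negative, so the high-risk type's incentive-compatibility constraint is satisfied.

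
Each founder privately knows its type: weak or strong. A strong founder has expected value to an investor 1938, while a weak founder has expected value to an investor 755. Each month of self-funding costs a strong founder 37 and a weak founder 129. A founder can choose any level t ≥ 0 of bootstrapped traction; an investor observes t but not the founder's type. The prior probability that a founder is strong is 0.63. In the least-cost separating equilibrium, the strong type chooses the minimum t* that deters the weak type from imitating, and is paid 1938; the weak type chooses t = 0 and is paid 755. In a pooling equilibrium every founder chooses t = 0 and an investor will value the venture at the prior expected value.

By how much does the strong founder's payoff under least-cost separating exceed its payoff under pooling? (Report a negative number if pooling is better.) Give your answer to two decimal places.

Least-cost separating signal: t* solves 755 = 1938 − 129·t*, so t* = (1938 − 755)/129 ≈ 9.1705.
Strong type's separating payoff: 1938 − 37 × t* = 1938 − 37 × (1938 − 755)/129 = 1938 − 43771/129 ≈ 1598.6899.
Pooling payoff: 0.63 × 1938 + 0.37 × 755 = 1500.29.
Difference: 1598.6899 − 1500.29 = 98.3999, i.e. 98.40 to two decimal places.
The strong type prefers to separate.

98.40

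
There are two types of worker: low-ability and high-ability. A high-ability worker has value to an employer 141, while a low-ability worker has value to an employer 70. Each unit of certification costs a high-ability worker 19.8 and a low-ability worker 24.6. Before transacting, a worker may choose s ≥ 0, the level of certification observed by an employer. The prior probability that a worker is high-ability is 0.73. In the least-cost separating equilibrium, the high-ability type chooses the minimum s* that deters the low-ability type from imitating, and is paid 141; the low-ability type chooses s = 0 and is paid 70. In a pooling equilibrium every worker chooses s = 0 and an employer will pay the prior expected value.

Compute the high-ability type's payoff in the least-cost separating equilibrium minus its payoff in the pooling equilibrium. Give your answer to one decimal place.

-38.0

Least-cost separating signal: s* solves 70 = 141 − 24.6·s*, so s* = (141 − 70)/24.6 ≈ 2.8862.
High-ability type's separating payoff: 141 − 19.8 × s* = 141 − 19.8 × (141 − 70)/24.6 = 141 − 1405.8/24.6 ≈ 83.854.
Pooling payoff: 0.73 × 141 + 0.27 × 70 = 121.83.
Difference: 83.854 − 121.83 = -37.976, i.e. -38.0 to one decimal place.
The high-ability type would prefer the pooling outcome.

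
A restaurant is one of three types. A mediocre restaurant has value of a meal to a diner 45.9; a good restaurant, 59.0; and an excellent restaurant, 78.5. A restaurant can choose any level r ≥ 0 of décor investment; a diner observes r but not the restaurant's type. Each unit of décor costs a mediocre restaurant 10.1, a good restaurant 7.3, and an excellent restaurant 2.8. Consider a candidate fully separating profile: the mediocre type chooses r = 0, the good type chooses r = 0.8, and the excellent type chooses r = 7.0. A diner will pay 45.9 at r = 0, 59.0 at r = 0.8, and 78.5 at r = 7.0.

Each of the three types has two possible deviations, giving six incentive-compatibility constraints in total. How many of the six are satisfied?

5

Mediocre (own payoff 45.9): to r=0.8 gives 59.0 − 10.1×0.8 = 50.92 → profitable ✗; to r=7.0 gives 78.5 − 10.1×7.0 = 7.8 → no gain ✓.
Good (own payoff 59.0 − 7.3×0.8 = 53.16): to r=0 gives 45.9 → no gain ✓; to r=7.0 gives 78.5 − 7.3×7.0 = 27.4 → no gain ✓.
Excellent (own payoff 78.5 − 2.8×7.0 = 58.9): to r=0 gives 45.9 → no gain ✓; to r=0.8 gives 59.0 − 2.8×0.8 = 56.76 → no gain ✓.
5 of the 6 constraints hold; not an equilibrium.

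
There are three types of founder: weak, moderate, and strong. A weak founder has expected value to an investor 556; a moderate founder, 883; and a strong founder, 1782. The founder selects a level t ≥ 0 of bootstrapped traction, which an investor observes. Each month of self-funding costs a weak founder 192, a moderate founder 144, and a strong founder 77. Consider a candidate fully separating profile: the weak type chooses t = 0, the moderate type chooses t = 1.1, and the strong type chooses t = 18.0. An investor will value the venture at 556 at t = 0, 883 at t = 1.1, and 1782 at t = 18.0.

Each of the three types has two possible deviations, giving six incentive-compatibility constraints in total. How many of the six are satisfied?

3

Weak (own payoff 556): to t=1.1 gives 883 − 192×1.1 = 671.8 → profitable ✗; to t=18.0 gives 1782 − 192×18.0 = -1674 → no gain ✓.
Strong (own payoff 1782 − 77×18.0 = 396): to t=0 gives 556 → profitable ✗; to t=1.1 gives 883 − 77×1.1 = 798.3 → profitable ✗.
Moderate (own payoff 883 − 144×1.1 = 724.6): to t=0 gives 556 → no gain ✓; to t=18.0 gives 1782 − 144×18.0 = -810 → no gain ✓.
3 of the 6 constraints hold; not an equilibrium.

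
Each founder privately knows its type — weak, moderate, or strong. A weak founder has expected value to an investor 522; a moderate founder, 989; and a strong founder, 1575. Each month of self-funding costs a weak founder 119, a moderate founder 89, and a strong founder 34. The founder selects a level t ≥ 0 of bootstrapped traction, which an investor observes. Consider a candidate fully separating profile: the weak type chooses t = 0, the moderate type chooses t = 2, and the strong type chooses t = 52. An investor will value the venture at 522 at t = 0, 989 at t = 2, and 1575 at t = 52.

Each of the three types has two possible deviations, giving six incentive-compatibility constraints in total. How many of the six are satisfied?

Weak (own payoff 522): to t=2 gives 989 − 119×2 = 751 → profitable ✗; to t=52 gives 1575 − 119×52 = -4613 → no gain ✓.
Moderate (own payoff 989 − 89×2 = 811): to t=0 gives 522 → no gain ✓; to t=52 gives 1575 − 89×52 = -3053 → no gain ✓.
Strong (own payoff 1575 − 34×52 = -193): to t=0 gives 522 → profitable ✗; to t=2 gives 989 − 34×2 = 921 → profitable ✗.
3 of the 6 constraints hold; not an equilibrium.

3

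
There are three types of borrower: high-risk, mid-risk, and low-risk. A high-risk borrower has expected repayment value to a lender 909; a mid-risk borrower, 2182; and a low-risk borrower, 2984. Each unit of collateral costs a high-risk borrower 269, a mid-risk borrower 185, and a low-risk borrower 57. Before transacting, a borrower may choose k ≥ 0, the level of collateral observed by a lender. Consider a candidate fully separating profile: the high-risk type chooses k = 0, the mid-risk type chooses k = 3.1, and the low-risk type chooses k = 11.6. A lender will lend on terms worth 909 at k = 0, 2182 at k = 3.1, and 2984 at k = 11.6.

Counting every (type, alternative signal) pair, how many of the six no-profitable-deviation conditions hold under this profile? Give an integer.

5

Mid-risk (own payoff 2182 − 185×3.1 = 1608.5): to k=0 gives 909 → no gain ✓; to k=11.6 gives 2984 − 185×11.6 = 838 → no gain ✓.
High-risk (own payoff 909): to k=3.1 gives 2182 − 269×3.1 = 1348.1 → profitable ✗; to k=11.6 gives 2984 − 269×11.6 = -136.4 → no gain ✓.
Low-risk (own payoff 2984 − 57×11.6 = 2322.8): to k=0 gives 909 → no gain ✓; to k=3.1 gives 2182 − 57×3.1 = 2005.3 → no gain ✓.
5 of the 6 constraints hold; not an equilibrium.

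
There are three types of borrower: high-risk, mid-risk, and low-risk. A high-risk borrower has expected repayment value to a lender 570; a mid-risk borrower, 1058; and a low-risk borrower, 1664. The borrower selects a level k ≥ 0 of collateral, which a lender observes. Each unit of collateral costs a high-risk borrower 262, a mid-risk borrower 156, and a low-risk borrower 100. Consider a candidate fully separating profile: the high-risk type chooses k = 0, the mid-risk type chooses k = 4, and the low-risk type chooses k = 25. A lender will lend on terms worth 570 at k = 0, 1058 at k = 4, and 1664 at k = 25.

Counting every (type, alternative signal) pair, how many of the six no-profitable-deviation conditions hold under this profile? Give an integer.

3

High-risk (own payoff 570): to k=4 gives 1058 − 262×4 = 10 → no gain ✓; to k=25 gives 1664 − 262×25 = -4886 → no gain ✓.
Low-risk (own payoff 1664 − 100×25 = -836): to k=0 gives 570 → profitable ✗; to k=4 gives 1058 − 100×4 = 658 → profitable ✗.
Mid-risk (own payoff 1058 − 156×4 = 434): to k=0 gives 570 → profitable ✗; to k=25 gives 1664 − 156×25 = -2236 → no gain ✓.
3 of the 6 constraints hold; not an equilibrium.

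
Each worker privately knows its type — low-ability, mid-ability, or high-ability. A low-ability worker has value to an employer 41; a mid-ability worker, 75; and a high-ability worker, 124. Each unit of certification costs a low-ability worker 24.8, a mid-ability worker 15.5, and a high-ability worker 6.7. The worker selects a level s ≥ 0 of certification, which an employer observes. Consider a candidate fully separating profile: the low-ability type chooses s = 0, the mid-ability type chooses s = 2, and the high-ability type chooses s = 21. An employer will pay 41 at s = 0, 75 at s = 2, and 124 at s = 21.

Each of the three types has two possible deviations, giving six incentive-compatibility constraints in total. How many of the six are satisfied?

Mid-ability (own payoff 75 − 15.5×2 = 44): to s=0 gives 41 → no gain ✓; to s=21 gives 124 − 15.5×21 = -201.5 → no gain ✓.
Low-ability (own payoff 41): to s=2 gives 75 − 24.8×2 = 25.4 → no gain ✓; to s=21 gives 124 − 24.8×21 = -396.8 → no gain ✓.
High-ability (own payoff 124 − 6.7×21 = -16.7): to s=0 gives 41 → profitable ✗; to s=2 gives 75 − 6.7×2 = 61.6 → profitable ✗.
4 of the 6 constraints hold; not an equilibrium.

4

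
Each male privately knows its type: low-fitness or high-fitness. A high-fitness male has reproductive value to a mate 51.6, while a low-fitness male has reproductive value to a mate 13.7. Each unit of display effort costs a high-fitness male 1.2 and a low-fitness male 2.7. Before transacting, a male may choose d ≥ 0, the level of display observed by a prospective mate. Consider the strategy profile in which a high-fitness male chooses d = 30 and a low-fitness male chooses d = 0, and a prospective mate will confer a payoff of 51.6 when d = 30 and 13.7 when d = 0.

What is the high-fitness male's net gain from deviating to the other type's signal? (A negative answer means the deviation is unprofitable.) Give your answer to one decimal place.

Playing d = 30 the high-fitness male receives 51.6 − 1.2 × 30 = 15.6.
Deviating to d = 0 yields 13.7 instead.
Gain from deviating: 13.7 − 15.6 = -1.9.
The gain is negative, so the high-fitness type's incentive-compatibility constraint is satisfied.

-1.9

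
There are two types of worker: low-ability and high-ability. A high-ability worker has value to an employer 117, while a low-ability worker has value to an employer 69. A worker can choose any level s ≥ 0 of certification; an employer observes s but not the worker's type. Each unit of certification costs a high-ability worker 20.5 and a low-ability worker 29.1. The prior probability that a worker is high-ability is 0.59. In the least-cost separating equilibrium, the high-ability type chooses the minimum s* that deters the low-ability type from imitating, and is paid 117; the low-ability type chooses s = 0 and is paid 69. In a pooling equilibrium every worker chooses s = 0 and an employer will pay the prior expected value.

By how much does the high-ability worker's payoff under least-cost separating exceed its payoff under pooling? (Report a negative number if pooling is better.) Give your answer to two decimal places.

Least-cost separating signal: s* solves 69 = 117 − 29.1·s*, so s* = (117 − 69)/29.1 ≈ 1.6495.
High-ability type's separating payoff: 117 − 20.5 × s* = 117 − 20.5 × (117 − 69)/29.1 = 117 − 984/29.1 ≈ 83.1856.
Pooling payoff: 0.59 × 117 + 0.41 × 69 = 97.32.
Difference: 83.1856 − 97.32 = -14.1344, i.e. -14.13 to two decimal places.
The high-ability type would prefer the pooling outcome.

-14.13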